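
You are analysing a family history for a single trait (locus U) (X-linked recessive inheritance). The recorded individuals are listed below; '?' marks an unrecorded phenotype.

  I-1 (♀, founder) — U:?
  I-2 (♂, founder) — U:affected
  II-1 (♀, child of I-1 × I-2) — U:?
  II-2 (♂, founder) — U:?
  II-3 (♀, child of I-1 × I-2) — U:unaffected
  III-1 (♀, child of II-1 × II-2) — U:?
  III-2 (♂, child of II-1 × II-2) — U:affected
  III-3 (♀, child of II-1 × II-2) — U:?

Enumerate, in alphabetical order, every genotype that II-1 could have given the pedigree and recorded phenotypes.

U/I-1 ? ·: X^UX^U|X^UX^u
U/I-2 aff ·: X^uY
U/II-1 ? I-1×I-2: X^UX^u|X^uX^u
U/II-2 ? ·: X^UY|X^uY
U/II-3 un I-1×I-2: X^UX^u
U/III-1 ? II-1×II-2: X^UX^U|X^UX^u|X^uX^u
U/III-2 aff II-1×II-2: X^uY
U/III-3 ? II-1×II-2: X^UX^U|X^UX^u|X^uX^u
⇒ U over [I-1,I-2,II-1,II-2,II-3,III-1,III-2,III-3]: 18 consistent

II-1 ∈ {X^UX^u, X^uX^u}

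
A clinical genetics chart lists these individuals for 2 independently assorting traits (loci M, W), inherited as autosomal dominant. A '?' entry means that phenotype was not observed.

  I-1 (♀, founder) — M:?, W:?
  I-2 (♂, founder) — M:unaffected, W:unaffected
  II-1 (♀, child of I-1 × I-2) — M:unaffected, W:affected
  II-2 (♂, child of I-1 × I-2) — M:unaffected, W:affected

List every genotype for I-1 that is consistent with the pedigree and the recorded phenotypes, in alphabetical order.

M/I-1 ? ·: mm|Mm
M/I-2 un ·: mm
M/II-1 un I-1×I-2: mm
M/II-2 un I-1×I-2: mm
⇒ M over [I-1,I-2,II-1,II-2]: 2 consistent
W/I-1 ? ·: Ww|WW
W/I-2 un ·: ww
W/II-1 aff I-1×I-2: Ww
W/II-2 aff I-1×I-2: Ww
⇒ W over [I-1,I-2,II-1,II-2]: 2 consistent

I-1 ∈ {Mm WW, Mm Ww, mm WW, mm Ww}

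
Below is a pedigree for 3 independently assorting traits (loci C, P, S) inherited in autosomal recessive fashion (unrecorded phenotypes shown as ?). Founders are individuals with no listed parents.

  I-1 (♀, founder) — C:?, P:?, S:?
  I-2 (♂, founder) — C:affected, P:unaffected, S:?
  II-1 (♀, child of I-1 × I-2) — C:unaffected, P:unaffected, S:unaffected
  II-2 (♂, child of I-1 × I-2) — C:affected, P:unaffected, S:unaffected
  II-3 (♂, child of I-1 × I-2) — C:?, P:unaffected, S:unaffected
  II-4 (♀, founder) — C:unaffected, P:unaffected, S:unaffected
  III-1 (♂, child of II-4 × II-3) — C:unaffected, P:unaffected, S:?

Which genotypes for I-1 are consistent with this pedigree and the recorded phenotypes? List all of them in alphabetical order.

C/I-1 ? ·: Cc
C/I-2 aff ·: cc
C/II-1 un I-1×I-2: Cc
C/II-2 aff I-1×I-2: cc
C/II-3 ? I-1×I-2: Cc|cc
C/II-4 un ·: CC|Cc
C/III-1 un II-4×II-3: CC|Cc
⇒ C over [I-1,I-2,II-1,II-2,II-3,II-4,III-1]: 6 consistent
P/I-1 ? ·: PP|Pp|pp
P/I-2 un ·: PP|Pp
P/II-1 un I-1×I-2: PP|Pp
P/II-2 un I-1×I-2: PP|Pp
P/II-3 un I-1×I-2: PP|Pp
P/II-4 un ·: PP|Pp
P/III-1 un II-4×II-3: PP|Pp
⇒ P over [I-1,I-2,II-1,II-2,II-3,II-4,III-1]: 95 consistent
S/I-1 ? ·: SS|Ss|ss
S/I-2 ? ·: SS|Ss|ss
S/II-1 un I-1×I-2: SS|Ss
S/II-2 un I-1×I-2: SS|Ss
S/II-3 un I-1×I-2: SS|Ss
S/II-4 un ·: SS|Ss
S/III-1 ? II-4×II-3: SS|Ss|ss
⇒ S over [I-1,I-2,II-1,II-2,II-3,II-4,III-1]: 119 consistent

I-1 ∈ {Cc PP SS, Cc PP Ss, Cc PP ss, Cc Pp SS, Cc Pp Ss, Cc Pp ss, Cc pp SS, Cc pp Ss, Cc pp ss}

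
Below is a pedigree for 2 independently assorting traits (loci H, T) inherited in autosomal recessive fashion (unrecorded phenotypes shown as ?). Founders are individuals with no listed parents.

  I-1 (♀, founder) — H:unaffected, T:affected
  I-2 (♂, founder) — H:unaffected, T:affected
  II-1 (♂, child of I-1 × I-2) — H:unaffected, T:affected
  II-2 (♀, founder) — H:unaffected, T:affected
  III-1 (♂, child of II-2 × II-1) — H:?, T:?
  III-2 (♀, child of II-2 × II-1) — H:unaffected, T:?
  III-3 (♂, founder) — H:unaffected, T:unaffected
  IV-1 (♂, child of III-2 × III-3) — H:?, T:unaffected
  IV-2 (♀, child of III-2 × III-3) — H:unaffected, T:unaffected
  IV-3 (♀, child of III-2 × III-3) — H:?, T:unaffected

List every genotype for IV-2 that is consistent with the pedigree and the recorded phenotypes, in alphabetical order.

H/I-1 un ·: HH|Hh
H/I-2 un ·: HH|Hh
H/II-1 un I-1×I-2: HH|Hh
H/II-2 un ·: HH|Hh
H/III-1 ? II-2×II-1: HH|Hh|hh
H/III-2 un II-2×II-1: HH|Hh
H/III-3 un ·: HH|Hh
H/IV-1 ? III-2×III-3: HH|Hh|hh
H/IV-2 un III-2×III-3: HH|Hh
H/IV-3 ? III-2×III-3: HH|Hh|hh
⇒ H over [I-1,I-2,II-1,II-2,III-1,III-2,III-3,IV-1,IV-2,IV-3]: 841 consistent
T/I-1 aff ·: tt
T/I-2 aff ·: tt
T/II-1 aff I-1×I-2: tt
T/II-2 aff ·: tt
T/III-1 ? II-2×II-1: tt
T/III-2 ? II-2×II-1: tt
T/III-3 un ·: TT|Tt
T/IV-1 un III-2×III-3: Tt
T/IV-2 un III-2×III-3: Tt
T/IV-3 un III-2×III-3: Tt
⇒ T over [I-1,I-2,II-1,II-2,III-1,III-2,III-3,IV-1,IV-2,IV-3]: 2 consistent

IV-2 ∈ {HH Tt, Hh Tt}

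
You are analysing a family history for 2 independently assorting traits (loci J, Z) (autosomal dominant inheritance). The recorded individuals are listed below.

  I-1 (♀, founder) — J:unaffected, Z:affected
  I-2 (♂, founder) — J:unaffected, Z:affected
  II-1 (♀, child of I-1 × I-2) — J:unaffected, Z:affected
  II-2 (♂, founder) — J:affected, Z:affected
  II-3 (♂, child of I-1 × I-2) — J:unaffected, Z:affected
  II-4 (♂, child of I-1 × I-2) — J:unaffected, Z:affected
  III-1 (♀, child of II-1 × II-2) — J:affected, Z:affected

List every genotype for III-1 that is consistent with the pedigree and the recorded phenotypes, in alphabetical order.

J/I-1 un ·: jj
J/I-2 un ·: jj
J/II-1 un I-1×I-2: jj
J/II-2 aff ·: Jj|JJ
J/II-3 un I-1×I-2: jj
J/II-4 un I-1×I-2: jj
J/III-1 aff II-1×II-2: Jj
⇒ J over [I-1,I-2,II-1,II-2,II-3,II-4,III-1]: 2 consistent
Z/I-1 aff ·: Zz|ZZ
Z/I-2 aff ·: Zz|ZZ
Z/II-1 aff I-1×I-2: Zz|ZZ
Z/II-2 aff ·: Zz|ZZ
Z/II-3 aff I-1×I-2: Zz|ZZ
Z/II-4 aff I-1×I-2: Zz|ZZ
Z/III-1 aff II-1×II-2: Zz|ZZ
⇒ Z over [I-1,I-2,II-1,II-2,II-3,II-4,III-1]: 87 consistent

III-1 ∈ {Jj ZZ, Jj Zz}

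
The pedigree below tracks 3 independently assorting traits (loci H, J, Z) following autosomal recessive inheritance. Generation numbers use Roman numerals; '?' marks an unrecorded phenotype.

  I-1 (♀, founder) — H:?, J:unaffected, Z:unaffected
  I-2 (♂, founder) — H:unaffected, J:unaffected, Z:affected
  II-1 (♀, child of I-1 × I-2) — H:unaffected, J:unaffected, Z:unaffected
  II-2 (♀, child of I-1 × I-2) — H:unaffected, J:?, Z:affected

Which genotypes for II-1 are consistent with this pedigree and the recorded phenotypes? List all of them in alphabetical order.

H/I-1 ? ·: HH|Hh|hh
H/I-2 un ·: HH|Hh
H/II-1 un I-1×I-2: HH|Hh
H/II-2 un I-1×I-2: HH|Hh
⇒ H over [I-1,I-2,II-1,II-2]: 15 consistent
J/I-1 un ·: JJ|Jj
J/I-2 un ·: JJ|Jj
J/II-1 un I-1×I-2: JJ|Jj
J/II-2 ? I-1×I-2: JJ|Jj|jj
⇒ J over [I-1,I-2,II-1,II-2]: 15 consistent
Z/I-1 un ·: Zz
Z/I-2 aff ·: zz
Z/II-1 un I-1×I-2: Zz
Z/II-2 aff I-1×I-2: zz
⇒ Z over [I-1,I-2,II-1,II-2]: 1 consistent

II-1 ∈ {HH JJ Zz, HH Jj Zz, Hh JJ Zz, Hh Jj Zz}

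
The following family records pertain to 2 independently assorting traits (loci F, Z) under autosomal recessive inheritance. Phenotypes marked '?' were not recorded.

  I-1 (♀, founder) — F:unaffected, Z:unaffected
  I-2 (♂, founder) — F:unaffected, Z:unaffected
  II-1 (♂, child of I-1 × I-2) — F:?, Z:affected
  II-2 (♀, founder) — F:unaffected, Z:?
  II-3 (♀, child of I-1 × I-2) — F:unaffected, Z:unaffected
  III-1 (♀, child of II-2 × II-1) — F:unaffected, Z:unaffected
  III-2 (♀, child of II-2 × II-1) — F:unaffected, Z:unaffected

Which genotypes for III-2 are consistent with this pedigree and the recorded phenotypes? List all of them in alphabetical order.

F/I-1 un ·: FF|Ff
F/I-2 un ·: FF|Ff
F/II-1 ? I-1×I-2: FF|Ff|ff
F/II-2 un ·: FF|Ff
F/II-3 un I-1×I-2: FF|Ff
F/III-1 un II-2×II-1: FF|Ff
F/III-2 un II-2×II-1: FF|Ff
⇒ F over [I-1,I-2,II-1,II-2,II-3,III-1,III-2]: 87 consistent
Z/I-1 un ·: Zz
Z/I-2 un ·: Zz
Z/II-1 aff I-1×I-2: zz
Z/II-2 ? ·: ZZ|Zz
Z/II-3 un I-1×I-2: ZZ|Zz
Z/III-1 un II-2×II-1: Zz
Z/III-2 un II-2×II-1: Zz
⇒ Z over [I-1,I-2,II-1,II-2,II-3,III-1,III-2]: 4 consistent

III-2 ∈ {FF Zz, Ff Zz}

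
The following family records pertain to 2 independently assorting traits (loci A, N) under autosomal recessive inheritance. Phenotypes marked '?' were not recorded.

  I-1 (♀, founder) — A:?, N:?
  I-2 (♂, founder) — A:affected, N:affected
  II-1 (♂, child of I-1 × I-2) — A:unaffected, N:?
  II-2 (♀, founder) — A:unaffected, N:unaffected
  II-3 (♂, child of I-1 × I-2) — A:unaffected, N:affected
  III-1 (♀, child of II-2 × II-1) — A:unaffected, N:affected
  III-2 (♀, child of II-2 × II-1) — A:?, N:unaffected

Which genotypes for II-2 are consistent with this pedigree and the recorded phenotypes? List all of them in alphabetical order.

A/I-1 ? ·: AA|Aa
A/I-2 aff ·: aa
A/II-1 un I-1×I-2: Aa
A/II-2 un ·: AA|Aa
A/II-3 un I-1×I-2: Aa
A/III-1 un II-2×II-1: AA|Aa
A/III-2 ? II-2×II-1: AA|Aa|aa
⇒ A over [I-1,I-2,II-1,II-2,II-3,III-1,III-2]: 20 consistent
N/I-1 ? ·: Nn|nn
N/I-2 aff ·: nn
N/II-1 ? I-1×I-2: Nn|nn
N/II-2 un ·: Nn
N/II-3 aff I-1×I-2: nn
N/III-1 aff II-2×II-1: nn
N/III-2 un II-2×II-1: NN|Nn
⇒ N over [I-1,I-2,II-1,II-2,II-3,III-1,III-2]: 4 consistent

II-2 ∈ {AA Nn, Aa Nn}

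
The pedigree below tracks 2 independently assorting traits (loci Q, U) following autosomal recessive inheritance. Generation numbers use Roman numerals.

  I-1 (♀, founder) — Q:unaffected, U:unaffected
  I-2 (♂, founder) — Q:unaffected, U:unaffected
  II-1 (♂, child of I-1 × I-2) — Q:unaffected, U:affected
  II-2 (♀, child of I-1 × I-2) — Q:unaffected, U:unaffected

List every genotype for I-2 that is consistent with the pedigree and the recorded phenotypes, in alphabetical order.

I-2 ∈ {QQ Uu, Qq Uu}

Q/I-1 un ·: QQ|Qq
Q/I-2 un ·: QQ|Qq
Q/II-1 un I-1×I-2: QQ|Qq
Q/II-2 un I-1×I-2: QQ|Qq
⇒ Q over [I-1,I-2,II-1,II-2]: 13 consistent
U/I-1 un ·: Uu
U/I-2 un ·: Uu
U/II-1 aff I-1×I-2: uu
U/II-2 un I-1×I-2: UU|Uu
⇒ U over [I-1,I-2,II-1,II-2]: 2 consistent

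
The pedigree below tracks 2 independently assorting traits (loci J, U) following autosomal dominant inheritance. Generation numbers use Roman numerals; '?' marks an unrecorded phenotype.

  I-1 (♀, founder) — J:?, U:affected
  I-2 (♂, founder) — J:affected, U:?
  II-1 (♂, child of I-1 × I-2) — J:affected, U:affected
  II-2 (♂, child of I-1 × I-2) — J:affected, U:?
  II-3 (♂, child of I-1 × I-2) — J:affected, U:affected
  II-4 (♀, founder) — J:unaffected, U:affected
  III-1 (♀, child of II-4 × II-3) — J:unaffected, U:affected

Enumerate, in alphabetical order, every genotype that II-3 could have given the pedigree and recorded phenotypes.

II-3 ∈ {Jj UU, Jj Uu}

J/I-1 ? ·: jj|Jj|JJ
J/I-2 aff ·: Jj|JJ
J/II-1 aff I-1×I-2: Jj|JJ
J/II-2 aff I-1×I-2: Jj|JJ
J/II-3 aff I-1×I-2: Jj
J/II-4 un ·: jj
J/III-1 un II-4×II-3: jj
⇒ J over [I-1,I-2,II-1,II-2,II-3,II-4,III-1]: 14 consistent
U/I-1 aff ·: Uu|UU
U/I-2 ? ·: uu|Uu|UU
U/II-1 aff I-1×I-2: Uu|UU
U/II-2 ? I-1×I-2: uu|Uu|UU
U/II-3 aff I-1×I-2: Uu|UU
U/II-4 aff ·: Uu|UU
U/III-1 aff II-4×II-3: Uu|UU
⇒ U over [I-1,I-2,II-1,II-2,II-3,II-4,III-1]: 113 consistent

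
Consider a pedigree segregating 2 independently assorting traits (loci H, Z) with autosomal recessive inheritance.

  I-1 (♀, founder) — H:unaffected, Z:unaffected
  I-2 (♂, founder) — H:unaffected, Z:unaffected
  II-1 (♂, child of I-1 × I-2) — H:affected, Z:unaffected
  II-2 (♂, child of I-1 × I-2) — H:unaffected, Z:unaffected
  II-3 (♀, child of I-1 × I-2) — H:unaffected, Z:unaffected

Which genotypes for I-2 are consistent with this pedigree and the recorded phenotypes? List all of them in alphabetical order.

H/I-1 un ·: Hh
H/I-2 un ·: Hh
H/II-1 aff I-1×I-2: hh
H/II-2 un I-1×I-2: HH|Hh
H/II-3 un I-1×I-2: HH|Hh
⇒ H over [I-1,I-2,II-1,II-2,II-3]: 4 consistent
Z/I-1 un ·: ZZ|Zz
Z/I-2 un ·: ZZ|Zz
Z/II-1 un I-1×I-2: ZZ|Zz
Z/II-2 un I-1×I-2: ZZ|Zz
Z/II-3 un I-1×I-2: ZZ|Zz
⇒ Z over [I-1,I-2,II-1,II-2,II-3]: 25 consistent

I-2 ∈ {Hh ZZ, Hh Zz}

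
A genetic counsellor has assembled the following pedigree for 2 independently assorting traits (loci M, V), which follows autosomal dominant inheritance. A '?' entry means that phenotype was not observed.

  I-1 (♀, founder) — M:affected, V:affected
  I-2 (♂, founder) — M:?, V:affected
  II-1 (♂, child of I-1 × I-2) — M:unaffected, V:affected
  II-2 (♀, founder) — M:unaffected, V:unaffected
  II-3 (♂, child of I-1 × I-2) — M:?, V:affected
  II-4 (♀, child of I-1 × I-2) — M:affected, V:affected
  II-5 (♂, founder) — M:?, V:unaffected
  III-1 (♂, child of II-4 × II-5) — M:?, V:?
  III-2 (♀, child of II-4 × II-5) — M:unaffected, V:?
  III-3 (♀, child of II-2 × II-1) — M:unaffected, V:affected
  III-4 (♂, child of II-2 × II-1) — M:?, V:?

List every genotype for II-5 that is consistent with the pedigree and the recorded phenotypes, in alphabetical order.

II-5 ∈ {Mm vv, mm vv}

M/I-1 aff ·: Mm
M/I-2 ? ·: mm|Mm
M/II-1 un I-1×I-2: mm
M/II-2 un ·: mm
M/II-3 ? I-1×I-2: mm|Mm|MM
M/II-4 aff I-1×I-2: Mm
M/II-5 ? ·: mm|Mm
M/III-1 ? II-4×II-5: mm|Mm|MM
M/III-2 un II-4×II-5: mm
M/III-3 un II-2×II-1: mm
M/III-4 ? II-2×II-1: mm
⇒ M over [I-1,I-2,II-1,II-2,II-3,II-4,II-5,III-1,III-2,III-3,III-4]: 25 consistent
V/I-1 aff ·: Vv|VV
V/I-2 aff ·: Vv|VV
V/II-1 aff I-1×I-2: Vv|VV
V/II-2 un ·: vv
V/II-3 aff I-1×I-2: Vv|VV
V/II-4 aff I-1×I-2: Vv|VV
V/II-5 un ·: vv
V/III-1 ? II-4×II-5: vv|Vv
V/III-2 ? II-4×II-5: vv|Vv
V/III-3 aff II-2×II-1: Vv
V/III-4 ? II-2×II-1: vv|Vv
⇒ V over [I-1,I-2,II-1,II-2,II-3,II-4,II-5,III-1,III-2,III-3,III-4]: 91 consistent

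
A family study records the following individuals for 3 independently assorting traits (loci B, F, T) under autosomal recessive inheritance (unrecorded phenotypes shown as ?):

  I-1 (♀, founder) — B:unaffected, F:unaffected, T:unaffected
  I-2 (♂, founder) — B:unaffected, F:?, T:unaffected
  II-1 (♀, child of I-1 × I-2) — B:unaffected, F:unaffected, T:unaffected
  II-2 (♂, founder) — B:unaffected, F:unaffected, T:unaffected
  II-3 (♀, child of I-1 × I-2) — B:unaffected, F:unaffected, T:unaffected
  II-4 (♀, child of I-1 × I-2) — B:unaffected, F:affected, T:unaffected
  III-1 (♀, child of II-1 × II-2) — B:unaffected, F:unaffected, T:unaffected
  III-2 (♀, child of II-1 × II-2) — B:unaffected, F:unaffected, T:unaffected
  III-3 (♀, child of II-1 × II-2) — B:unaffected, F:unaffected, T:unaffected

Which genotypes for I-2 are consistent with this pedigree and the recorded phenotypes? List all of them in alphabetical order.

I-2 ∈ {BB Ff TT, BB Ff Tt, BB ff TT, BB ff Tt, Bb Ff TT, Bb Ff Tt, Bb ff TT, Bb ff Tt}

B/I-1 un ·: BB|Bb
B/I-2 un ·: BB|Bb
B/II-1 un I-1×I-2: BB|Bb
B/II-2 un ·: BB|Bb
B/II-3 un I-1×I-2: BB|Bb
B/II-4 un I-1×I-2: BB|Bb
B/III-1 un II-1×II-2: BB|Bb
B/III-2 un II-1×II-2: BB|Bb
B/III-3 un II-1×II-2: BB|Bb
⇒ B over [I-1,I-2,II-1,II-2,II-3,II-4,III-1,III-2,III-3]: 309 consistent
F/I-1 un ·: Ff
F/I-2 ? ·: Ff|ff
F/II-1 un I-1×I-2: FF|Ff
F/II-2 un ·: FF|Ff
F/II-3 un I-1×I-2: FF|Ff
F/II-4 aff I-1×I-2: ff
F/III-1 un II-1×II-2: FF|Ff
F/III-2 un II-1×II-2: FF|Ff
F/III-3 un II-1×II-2: FF|Ff
⇒ F over [I-1,I-2,II-1,II-2,II-3,II-4,III-1,III-2,III-3]: 66 consistent
T/I-1 un ·: TT|Tt
T/I-2 un ·: TT|Tt
T/II-1 un I-1×I-2: TT|Tt
T/II-2 un ·: TT|Tt
T/II-3 un I-1×I-2: TT|Tt
T/II-4 un I-1×I-2: TT|Tt
T/III-1 un II-1×II-2: TT|Tt
T/III-2 un II-1×II-2: TT|Tt
T/III-3 un II-1×II-2: TT|Tt
⇒ T over [I-1,I-2,II-1,II-2,II-3,II-4,III-1,III-2,III-3]: 309 consistent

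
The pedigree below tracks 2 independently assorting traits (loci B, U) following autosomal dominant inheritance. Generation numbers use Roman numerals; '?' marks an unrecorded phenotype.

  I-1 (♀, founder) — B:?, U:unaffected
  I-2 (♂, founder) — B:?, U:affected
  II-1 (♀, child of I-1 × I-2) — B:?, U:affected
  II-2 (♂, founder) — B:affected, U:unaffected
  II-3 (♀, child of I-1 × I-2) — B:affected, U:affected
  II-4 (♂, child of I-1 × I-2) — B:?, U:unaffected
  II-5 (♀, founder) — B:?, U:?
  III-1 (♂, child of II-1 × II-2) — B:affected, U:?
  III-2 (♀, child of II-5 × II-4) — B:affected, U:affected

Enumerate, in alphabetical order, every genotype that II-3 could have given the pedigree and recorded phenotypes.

II-3 ∈ {BB Uu, Bb Uu}

B/I-1 ? ·: bb|Bb|BB
B/I-2 ? ·: bb|Bb|BB
B/II-1 ? I-1×I-2: bb|Bb|BB
B/II-2 aff ·: Bb|BB
B/II-3 aff I-1×I-2: Bb|BB
B/II-4 ? I-1×I-2: bb|Bb|BB
B/II-5 ? ·: bb|Bb|BB
B/III-1 aff II-1×II-2: Bb|BB
B/III-2 aff II-5×II-4: Bb|BB
⇒ B over [I-1,I-2,II-1,II-2,II-3,II-4,II-5,III-1,III-2]: 586 consistent
U/I-1 un ·: uu
U/I-2 aff ·: Uu
U/II-1 aff I-1×I-2: Uu
U/II-2 un ·: uu
U/II-3 aff I-1×I-2: Uu
U/II-4 un I-1×I-2: uu
U/II-5 ? ·: Uu|UU
U/III-1 ? II-1×II-2: uu|Uu
U/III-2 aff II-5×II-4: Uu
⇒ U over [I-1,I-2,II-1,II-2,II-3,II-4,II-5,III-1,III-2]: 4 consistent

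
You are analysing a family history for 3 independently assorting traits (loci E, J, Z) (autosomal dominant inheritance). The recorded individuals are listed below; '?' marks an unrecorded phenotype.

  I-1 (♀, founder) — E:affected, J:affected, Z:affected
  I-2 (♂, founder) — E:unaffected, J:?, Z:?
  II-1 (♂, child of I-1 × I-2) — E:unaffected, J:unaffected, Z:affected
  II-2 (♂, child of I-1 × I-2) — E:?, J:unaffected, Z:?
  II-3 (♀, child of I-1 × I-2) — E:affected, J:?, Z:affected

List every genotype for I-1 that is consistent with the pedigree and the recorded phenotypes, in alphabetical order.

I-1 ∈ {Ee Jj ZZ, Ee Jj Zz}

E/I-1 aff ·: Ee
E/I-2 un ·: ee
E/II-1 un I-1×I-2: ee
E/II-2 ? I-1×I-2: ee|Ee
E/II-3 aff I-1×I-2: Ee
⇒ E over [I-1,I-2,II-1,II-2,II-3]: 2 consistent
J/I-1 aff ·: Jj
J/I-2 ? ·: jj|Jj
J/II-1 un I-1×I-2: jj
J/II-2 un I-1×I-2: jj
J/II-3 ? I-1×I-2: jj|Jj|JJ
⇒ J over [I-1,I-2,II-1,II-2,II-3]: 5 consistent
Z/I-1 aff ·: Zz|ZZ
Z/I-2 ? ·: zz|Zz|ZZ
Z/II-1 aff I-1×I-2: Zz|ZZ
Z/II-2 ? I-1×I-2: zz|Zz|ZZ
Z/II-3 aff I-1×I-2: Zz|ZZ
⇒ Z over [I-1,I-2,II-1,II-2,II-3]: 32 consistent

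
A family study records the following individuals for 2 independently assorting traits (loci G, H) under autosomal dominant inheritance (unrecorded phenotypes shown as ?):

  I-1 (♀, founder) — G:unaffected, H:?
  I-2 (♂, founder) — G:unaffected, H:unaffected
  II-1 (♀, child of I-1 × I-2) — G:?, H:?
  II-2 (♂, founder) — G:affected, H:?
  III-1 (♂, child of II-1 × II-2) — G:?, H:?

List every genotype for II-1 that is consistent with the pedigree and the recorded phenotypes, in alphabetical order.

II-1 ∈ {gg Hh, gg hh}

G/I-1 un ·: gg
G/I-2 un ·: gg
G/II-1 ? I-1×I-2: gg
G/II-2 aff ·: Gg|GG
G/III-1 ? II-1×II-2: gg|Gg
⇒ G over [I-1,I-2,II-1,II-2,III-1]: 3 consistent
H/I-1 ? ·: hh|Hh|HH
H/I-2 un ·: hh
H/II-1 ? I-1×I-2: hh|Hh
H/II-2 ? ·: hh|Hh|HH
H/III-1 ? II-1×II-2: hh|Hh|HH
⇒ H over [I-1,I-2,II-1,II-2,III-1]: 22 consistent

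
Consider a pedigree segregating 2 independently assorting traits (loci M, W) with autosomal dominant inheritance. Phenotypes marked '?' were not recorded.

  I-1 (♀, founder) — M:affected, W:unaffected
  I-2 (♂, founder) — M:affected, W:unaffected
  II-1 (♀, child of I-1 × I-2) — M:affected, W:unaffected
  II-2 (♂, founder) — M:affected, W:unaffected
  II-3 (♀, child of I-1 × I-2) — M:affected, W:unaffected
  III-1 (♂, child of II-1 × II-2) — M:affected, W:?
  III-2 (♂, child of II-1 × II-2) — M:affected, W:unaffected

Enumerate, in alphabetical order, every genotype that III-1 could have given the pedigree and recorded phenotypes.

M/I-1 aff ·: Mm|MM
M/I-2 aff ·: Mm|MM
M/II-1 aff I-1×I-2: Mm|MM
M/II-2 aff ·: Mm|MM
M/II-3 aff I-1×I-2: Mm|MM
M/III-1 aff II-1×II-2: Mm|MM
M/III-2 aff II-1×II-2: Mm|MM
⇒ M over [I-1,I-2,II-1,II-2,II-3,III-1,III-2]: 83 consistent
W/I-1 un ·: ww
W/I-2 un ·: ww
W/II-1 un I-1×I-2: ww
W/II-2 un ·: ww
W/II-3 un I-1×I-2: ww
W/III-1 ? II-1×II-2: ww
W/III-2 un II-1×II-2: ww
⇒ W over [I-1,I-2,II-1,II-2,II-3,III-1,III-2]: 1 consistent

III-1 ∈ {MM ww, Mm ww}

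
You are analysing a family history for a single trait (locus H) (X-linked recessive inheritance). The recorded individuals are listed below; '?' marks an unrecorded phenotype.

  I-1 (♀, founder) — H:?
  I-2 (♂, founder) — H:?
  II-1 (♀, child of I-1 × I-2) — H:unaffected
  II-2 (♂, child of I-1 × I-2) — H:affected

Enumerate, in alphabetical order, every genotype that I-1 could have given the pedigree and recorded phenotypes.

I-1 ∈ {X^HX^h, X^hX^h}

H/I-1 ? ·: X^HX^h|X^hX^h
H/I-2 ? ·: X^HY|X^hY
H/II-1 un I-1×I-2: X^HX^H|X^HX^h
H/II-2 aff I-1×I-2: X^hY
⇒ H over [I-1,I-2,II-1,II-2]: 4 consistent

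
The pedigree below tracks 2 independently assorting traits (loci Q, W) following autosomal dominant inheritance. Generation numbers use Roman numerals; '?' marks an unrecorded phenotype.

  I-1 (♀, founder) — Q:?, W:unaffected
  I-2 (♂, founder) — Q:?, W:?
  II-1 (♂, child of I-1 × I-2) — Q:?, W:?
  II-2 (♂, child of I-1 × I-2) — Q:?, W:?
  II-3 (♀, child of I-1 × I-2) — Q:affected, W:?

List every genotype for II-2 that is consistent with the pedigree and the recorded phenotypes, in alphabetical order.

II-2 ∈ {QQ Ww, QQ ww, Qq Ww, Qq ww, qq Ww, qq ww}

Q/I-1 ? ·: qq|Qq|QQ
Q/I-2 ? ·: qq|Qq|QQ
Q/II-1 ? I-1×I-2: qq|Qq|QQ
Q/II-2 ? I-1×I-2: qq|Qq|QQ
Q/II-3 aff I-1×I-2: Qq|QQ
⇒ Q over [I-1,I-2,II-1,II-2,II-3]: 45 consistent
W/I-1 un ·: ww
W/I-2 ? ·: ww|Ww|WW
W/II-1 ? I-1×I-2: ww|Ww
W/II-2 ? I-1×I-2: ww|Ww
W/II-3 ? I-1×I-2: ww|Ww
⇒ W over [I-1,I-2,II-1,II-2,II-3]: 10 consistent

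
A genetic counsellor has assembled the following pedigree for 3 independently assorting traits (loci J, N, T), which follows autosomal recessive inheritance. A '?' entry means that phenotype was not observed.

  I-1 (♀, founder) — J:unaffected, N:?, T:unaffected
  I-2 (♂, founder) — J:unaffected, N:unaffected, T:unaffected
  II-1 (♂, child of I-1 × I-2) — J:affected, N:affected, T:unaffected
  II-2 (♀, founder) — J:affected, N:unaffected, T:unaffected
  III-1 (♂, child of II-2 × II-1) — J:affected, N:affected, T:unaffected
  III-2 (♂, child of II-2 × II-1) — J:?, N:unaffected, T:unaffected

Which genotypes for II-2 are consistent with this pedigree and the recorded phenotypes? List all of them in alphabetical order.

II-2 ∈ {jj Nn TT, jj Nn Tt}

J/I-1 un ·: Jj
J/I-2 un ·: Jj
J/II-1 aff I-1×I-2: jj
J/II-2 aff ·: jj
J/III-1 aff II-2×II-1: jj
J/III-2 ? II-2×II-1: jj
⇒ J over [I-1,I-2,II-1,II-2,III-1,III-2]: 1 consistent
N/I-1 ? ·: Nn|nn
N/I-2 un ·: Nn
N/II-1 aff I-1×I-2: nn
N/II-2 un ·: Nn
N/III-1 aff II-2×II-1: nn
N/III-2 un II-2×II-1: Nn
⇒ N over [I-1,I-2,II-1,II-2,III-1,III-2]: 2 consistent
T/I-1 un ·: TT|Tt
T/I-2 un ·: TT|Tt
T/II-1 un I-1×I-2: TT|Tt
T/II-2 un ·: TT|Tt
T/III-1 un II-2×II-1: TT|Tt
T/III-2 un II-2×II-1: TT|Tt
⇒ T over [I-1,I-2,II-1,II-2,III-1,III-2]: 44 consistent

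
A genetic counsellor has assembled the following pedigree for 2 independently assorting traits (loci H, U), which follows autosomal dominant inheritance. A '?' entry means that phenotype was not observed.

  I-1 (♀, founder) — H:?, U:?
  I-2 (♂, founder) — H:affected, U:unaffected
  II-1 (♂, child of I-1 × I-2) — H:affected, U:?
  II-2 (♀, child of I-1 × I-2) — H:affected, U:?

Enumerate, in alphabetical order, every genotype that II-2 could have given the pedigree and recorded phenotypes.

H/I-1 ? ·: hh|Hh|HH
H/I-2 aff ·: Hh|HH
H/II-1 aff I-1×I-2: Hh|HH
H/II-2 aff I-1×I-2: Hh|HH
⇒ H over [I-1,I-2,II-1,II-2]: 15 consistent
U/I-1 ? ·: uu|Uu|UU
U/I-2 un ·: uu
U/II-1 ? I-1×I-2: uu|Uu
U/II-2 ? I-1×I-2: uu|Uu
⇒ U over [I-1,I-2,II-1,II-2]: 6 consistent

II-2 ∈ {HH Uu, HH uu, Hh Uu, Hh uu}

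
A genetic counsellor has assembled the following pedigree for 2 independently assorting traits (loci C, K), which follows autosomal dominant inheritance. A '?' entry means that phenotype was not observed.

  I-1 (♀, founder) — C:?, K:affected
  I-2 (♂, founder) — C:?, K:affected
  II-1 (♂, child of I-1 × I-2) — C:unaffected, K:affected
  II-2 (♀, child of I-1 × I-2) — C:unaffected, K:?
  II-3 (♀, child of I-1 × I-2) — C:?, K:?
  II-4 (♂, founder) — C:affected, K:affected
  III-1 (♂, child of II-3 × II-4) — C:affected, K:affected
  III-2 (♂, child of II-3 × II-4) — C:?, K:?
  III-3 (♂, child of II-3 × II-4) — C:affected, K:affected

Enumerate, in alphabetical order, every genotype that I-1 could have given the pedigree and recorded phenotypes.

C/I-1 ? ·: cc|Cc
C/I-2 ? ·: cc|Cc
C/II-1 un I-1×I-2: cc
C/II-2 un I-1×I-2: cc
C/II-3 ? I-1×I-2: cc|Cc|CC
C/II-4 aff ·: Cc|CC
C/III-1 aff II-3×II-4: Cc|CC
C/III-2 ? II-3×II-4: cc|Cc|CC
C/III-3 aff II-3×II-4: Cc|CC
⇒ C over [I-1,I-2,II-1,II-2,II-3,II-4,III-1,III-2,III-3]: 81 consistent
K/I-1 aff ·: Kk|KK
K/I-2 aff ·: Kk|KK
K/II-1 aff I-1×I-2: Kk|KK
K/II-2 ? I-1×I-2: kk|Kk|KK
K/II-3 ? I-1×I-2: kk|Kk|KK
K/II-4 aff ·: Kk|KK
K/III-1 aff II-3×II-4: Kk|KK
K/III-2 ? II-3×II-4: kk|Kk|KK
K/III-3 aff II-3×II-4: Kk|KK
⇒ K over [I-1,I-2,II-1,II-2,II-3,II-4,III-1,III-2,III-3]: 433 consistent

I-1 ∈ {Cc KK, Cc Kk, cc KK, cc Kk}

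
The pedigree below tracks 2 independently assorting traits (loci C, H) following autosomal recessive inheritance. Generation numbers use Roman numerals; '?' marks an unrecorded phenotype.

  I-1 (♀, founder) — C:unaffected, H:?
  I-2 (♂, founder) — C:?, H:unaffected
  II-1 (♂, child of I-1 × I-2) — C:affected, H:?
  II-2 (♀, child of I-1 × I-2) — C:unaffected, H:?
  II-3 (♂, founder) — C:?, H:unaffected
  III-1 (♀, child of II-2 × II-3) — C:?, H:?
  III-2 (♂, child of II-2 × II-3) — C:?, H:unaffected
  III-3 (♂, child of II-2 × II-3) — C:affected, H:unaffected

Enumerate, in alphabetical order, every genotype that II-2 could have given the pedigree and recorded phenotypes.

C/I-1 un ·: Cc
C/I-2 ? ·: Cc|cc
C/II-1 aff I-1×I-2: cc
C/II-2 un I-1×I-2: Cc
C/II-3 ? ·: Cc|cc
C/III-1 ? II-2×II-3: CC|Cc|cc
C/III-2 ? II-2×II-3: CC|Cc|cc
C/III-3 aff II-2×II-3: cc
⇒ C over [I-1,I-2,II-1,II-2,II-3,III-1,III-2,III-3]: 26 consistent
H/I-1 ? ·: HH|Hh|hh
H/I-2 un ·: HH|Hh
H/II-1 ? I-1×I-2: HH|Hh|hh
H/II-2 ? I-1×I-2: HH|Hh|hh
H/II-3 un ·: HH|Hh
H/III-1 ? II-2×II-3: HH|Hh|hh
H/III-2 un II-2×II-3: HH|Hh
H/III-3 un II-2×II-3: HH|Hh
⇒ H over [I-1,I-2,II-1,II-2,II-3,III-1,III-2,III-3]: 287 consistent

II-2 ∈ {Cc HH, Cc Hh, Cc hh}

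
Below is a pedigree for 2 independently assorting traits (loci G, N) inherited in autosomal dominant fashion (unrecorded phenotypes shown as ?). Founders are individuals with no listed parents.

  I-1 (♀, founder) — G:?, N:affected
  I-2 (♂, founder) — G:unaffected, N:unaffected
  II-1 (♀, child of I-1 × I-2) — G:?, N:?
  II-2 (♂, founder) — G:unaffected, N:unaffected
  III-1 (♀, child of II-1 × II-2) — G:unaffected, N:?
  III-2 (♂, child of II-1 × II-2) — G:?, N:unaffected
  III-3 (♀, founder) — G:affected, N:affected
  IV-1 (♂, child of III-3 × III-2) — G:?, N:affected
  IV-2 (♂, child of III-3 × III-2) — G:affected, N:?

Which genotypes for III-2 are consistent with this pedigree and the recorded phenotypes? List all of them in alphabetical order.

G/I-1 ? ·: gg|Gg|GG
G/I-2 un ·: gg
G/II-1 ? I-1×I-2: gg|Gg
G/II-2 un ·: gg
G/III-1 un II-1×II-2: gg
G/III-2 ? II-1×II-2: gg|Gg
G/III-3 aff ·: Gg|GG
G/IV-1 ? III-3×III-2: gg|Gg|GG
G/IV-2 aff III-3×III-2: Gg|GG
⇒ G over [I-1,I-2,II-1,II-2,III-1,III-2,III-3,IV-1,IV-2]: 32 consistent
N/I-1 aff ·: Nn|NN
N/I-2 un ·: nn
N/II-1 ? I-1×I-2: nn|Nn
N/II-2 un ·: nn
N/III-1 ? II-1×II-2: nn|Nn
N/III-2 un II-1×II-2: nn
N/III-3 aff ·: Nn|NN
N/IV-1 aff III-3×III-2: Nn
N/IV-2 ? III-3×III-2: nn|Nn
⇒ N over [I-1,I-2,II-1,II-2,III-1,III-2,III-3,IV-1,IV-2]: 15 consistent

III-2 ∈ {Gg nn, gg nn}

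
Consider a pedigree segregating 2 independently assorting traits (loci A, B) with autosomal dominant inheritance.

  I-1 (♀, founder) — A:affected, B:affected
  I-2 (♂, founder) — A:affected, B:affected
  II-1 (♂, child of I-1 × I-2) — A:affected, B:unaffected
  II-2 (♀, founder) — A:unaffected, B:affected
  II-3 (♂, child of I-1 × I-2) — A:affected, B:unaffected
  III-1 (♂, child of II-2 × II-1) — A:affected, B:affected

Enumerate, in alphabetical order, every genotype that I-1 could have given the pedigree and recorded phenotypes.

A/I-1 aff ·: Aa|AA
A/I-2 aff ·: Aa|AA
A/II-1 aff I-1×I-2: Aa|AA
A/II-2 un ·: aa
A/II-3 aff I-1×I-2: Aa|AA
A/III-1 aff II-2×II-1: Aa
⇒ A over [I-1,I-2,II-1,II-2,II-3,III-1]: 13 consistent
B/I-1 aff ·: Bb
B/I-2 aff ·: Bb
B/II-1 un I-1×I-2: bb
B/II-2 aff ·: Bb|BB
B/II-3 un I-1×I-2: bb
B/III-1 aff II-2×II-1: Bb
⇒ B over [I-1,I-2,II-1,II-2,II-3,III-1]: 2 consistent

I-1 ∈ {AA Bb, Aa Bb}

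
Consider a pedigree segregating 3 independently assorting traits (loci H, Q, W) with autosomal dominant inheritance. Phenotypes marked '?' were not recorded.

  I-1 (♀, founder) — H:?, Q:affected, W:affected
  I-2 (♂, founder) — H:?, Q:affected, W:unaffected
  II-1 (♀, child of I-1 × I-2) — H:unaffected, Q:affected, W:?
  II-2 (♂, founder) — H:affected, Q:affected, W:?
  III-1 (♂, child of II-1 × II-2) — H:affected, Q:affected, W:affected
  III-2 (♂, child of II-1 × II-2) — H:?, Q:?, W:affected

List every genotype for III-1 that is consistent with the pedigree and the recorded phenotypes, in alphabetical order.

III-1 ∈ {Hh QQ WW, Hh QQ Ww, Hh Qq WW, Hh Qq Ww}

H/I-1 ? ·: hh|Hh
H/I-2 ? ·: hh|Hh
H/II-1 un I-1×I-2: hh
H/II-2 aff ·: Hh|HH
H/III-1 aff II-1×II-2: Hh
H/III-2 ? II-1×II-2: hh|Hh
⇒ H over [I-1,I-2,II-1,II-2,III-1,III-2]: 12 consistent
Q/I-1 aff ·: Qq|QQ
Q/I-2 aff ·: Qq|QQ
Q/II-1 aff I-1×I-2: Qq|QQ
Q/II-2 aff ·: Qq|QQ
Q/III-1 aff II-1×II-2: Qq|QQ
Q/III-2 ? II-1×II-2: qq|Qq|QQ
⇒ Q over [I-1,I-2,II-1,II-2,III-1,III-2]: 50 consistent
W/I-1 aff ·: Ww|WW
W/I-2 un ·: ww
W/II-1 ? I-1×I-2: ww|Ww
W/II-2 ? ·: ww|Ww|WW
W/III-1 aff II-1×II-2: Ww|WW
W/III-2 aff II-1×II-2: Ww|WW
⇒ W over [I-1,I-2,II-1,II-2,III-1,III-2]: 20 consistent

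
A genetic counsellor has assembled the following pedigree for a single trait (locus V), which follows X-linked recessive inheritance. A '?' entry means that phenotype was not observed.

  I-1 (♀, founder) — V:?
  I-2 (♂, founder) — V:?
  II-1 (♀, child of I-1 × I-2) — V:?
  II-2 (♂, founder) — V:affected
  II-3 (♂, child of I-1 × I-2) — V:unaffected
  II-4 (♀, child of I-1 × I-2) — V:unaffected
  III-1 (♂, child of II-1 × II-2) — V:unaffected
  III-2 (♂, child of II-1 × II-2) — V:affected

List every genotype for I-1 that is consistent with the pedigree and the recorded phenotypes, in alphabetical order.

V/I-1 ? ·: X^VX^V|X^VX^v
V/I-2 ? ·: X^VY|X^vY
V/II-1 ? I-1×I-2: X^VX^v
V/II-2 aff ·: X^vY
V/II-3 un I-1×I-2: X^VY
V/II-4 un I-1×I-2: X^VX^V|X^VX^v
V/III-1 un II-1×II-2: X^VY
V/III-2 aff II-1×II-2: X^vY
⇒ V over [I-1,I-2,II-1,II-2,II-3,II-4,III-1,III-2]: 4 consistent

I-1 ∈ {X^VX^V, X^VX^v}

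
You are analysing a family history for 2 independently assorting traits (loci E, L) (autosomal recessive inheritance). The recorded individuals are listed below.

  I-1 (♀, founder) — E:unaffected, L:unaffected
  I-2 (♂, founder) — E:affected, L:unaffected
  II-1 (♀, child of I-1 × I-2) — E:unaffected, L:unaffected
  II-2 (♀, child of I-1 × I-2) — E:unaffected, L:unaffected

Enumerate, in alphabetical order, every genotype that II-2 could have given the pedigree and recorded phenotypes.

II-2 ∈ {Ee LL, Ee Ll}

E/I-1 un ·: EE|Ee
E/I-2 aff ·: ee
E/II-1 un I-1×I-2: Ee
E/II-2 un I-1×I-2: Ee
⇒ E over [I-1,I-2,II-1,II-2]: 2 consistent
L/I-1 un ·: LL|Ll
L/I-2 un ·: LL|Ll
L/II-1 un I-1×I-2: LL|Ll
L/II-2 un I-1×I-2: LL|Ll
⇒ L over [I-1,I-2,II-1,II-2]: 13 consistent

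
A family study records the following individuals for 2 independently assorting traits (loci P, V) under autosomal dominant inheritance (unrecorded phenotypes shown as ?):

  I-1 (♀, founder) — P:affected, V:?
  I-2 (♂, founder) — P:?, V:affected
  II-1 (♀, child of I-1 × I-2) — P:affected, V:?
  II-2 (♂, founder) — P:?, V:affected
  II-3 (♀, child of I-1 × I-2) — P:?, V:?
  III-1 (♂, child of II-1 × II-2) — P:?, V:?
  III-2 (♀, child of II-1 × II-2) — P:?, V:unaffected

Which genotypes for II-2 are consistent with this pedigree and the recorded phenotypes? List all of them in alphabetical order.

II-2 ∈ {PP Vv, Pp Vv, pp Vv}

P/I-1 aff ·: Pp|PP
P/I-2 ? ·: pp|Pp|PP
P/II-1 aff I-1×I-2: Pp|PP
P/II-2 ? ·: pp|Pp|PP
P/II-3 ? I-1×I-2: pp|Pp|PP
P/III-1 ? II-1×II-2: pp|Pp|PP
P/III-2 ? II-1×II-2: pp|Pp|PP
⇒ P over [I-1,I-2,II-1,II-2,II-3,III-1,III-2]: 218 consistent
V/I-1 ? ·: vv|Vv|VV
V/I-2 aff ·: Vv|VV
V/II-1 ? I-1×I-2: vv|Vv
V/II-2 aff ·: Vv
V/II-3 ? I-1×I-2: vv|Vv|VV
V/III-1 ? II-1×II-2: vv|Vv|VV
V/III-2 un II-1×II-2: vv
⇒ V over [I-1,I-2,II-1,II-2,II-3,III-1,III-2]: 40 consistent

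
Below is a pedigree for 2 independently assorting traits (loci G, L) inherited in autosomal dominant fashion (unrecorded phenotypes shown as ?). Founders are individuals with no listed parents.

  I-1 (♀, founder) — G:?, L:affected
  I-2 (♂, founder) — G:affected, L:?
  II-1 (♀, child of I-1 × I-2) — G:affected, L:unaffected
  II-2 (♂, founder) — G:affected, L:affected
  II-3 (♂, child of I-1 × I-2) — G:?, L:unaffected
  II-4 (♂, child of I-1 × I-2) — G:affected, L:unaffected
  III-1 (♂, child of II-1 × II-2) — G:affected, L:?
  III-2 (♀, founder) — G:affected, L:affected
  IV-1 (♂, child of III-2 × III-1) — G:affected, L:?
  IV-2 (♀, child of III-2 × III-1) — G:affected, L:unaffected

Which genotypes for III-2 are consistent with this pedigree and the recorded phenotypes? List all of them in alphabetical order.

III-2 ∈ {GG Ll, Gg Ll}

G/I-1 ? ·: gg|Gg|GG
G/I-2 aff ·: Gg|GG
G/II-1 aff I-1×I-2: Gg|GG
G/II-2 aff ·: Gg|GG
G/II-3 ? I-1×I-2: gg|Gg|GG
G/II-4 aff I-1×I-2: Gg|GG
G/III-1 aff II-1×II-2: Gg|GG
G/III-2 aff ·: Gg|GG
G/IV-1 aff III-2×III-1: Gg|GG
G/IV-2 aff III-2×III-1: Gg|GG
⇒ G over [I-1,I-2,II-1,II-2,II-3,II-4,III-1,III-2,IV-1,IV-2]: 712 consistent
L/I-1 aff ·: Ll
L/I-2 ? ·: ll|Ll
L/II-1 un I-1×I-2: ll
L/II-2 aff ·: Ll|LL
L/II-3 un I-1×I-2: ll
L/II-4 un I-1×I-2: ll
L/III-1 ? II-1×II-2: ll|Ll
L/III-2 aff ·: Ll
L/IV-1 ? III-2×III-1: ll|Ll|LL
L/IV-2 un III-2×III-1: ll
⇒ L over [I-1,I-2,II-1,II-2,II-3,II-4,III-1,III-2,IV-1,IV-2]: 16 consistent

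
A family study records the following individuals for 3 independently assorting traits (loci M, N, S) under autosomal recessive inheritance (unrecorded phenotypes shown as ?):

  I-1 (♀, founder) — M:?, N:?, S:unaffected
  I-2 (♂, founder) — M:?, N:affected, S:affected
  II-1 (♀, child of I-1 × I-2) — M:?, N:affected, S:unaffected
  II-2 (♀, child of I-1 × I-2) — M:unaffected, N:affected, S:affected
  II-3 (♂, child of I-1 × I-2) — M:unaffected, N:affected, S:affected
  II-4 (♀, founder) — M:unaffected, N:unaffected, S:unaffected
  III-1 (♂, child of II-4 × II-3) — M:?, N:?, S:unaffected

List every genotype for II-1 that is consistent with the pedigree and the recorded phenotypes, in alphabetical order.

II-1 ∈ {MM nn Ss, Mm nn Ss, mm nn Ss}

M/I-1 ? ·: MM|Mm|mm
M/I-2 ? ·: MM|Mm|mm
M/II-1 ? I-1×I-2: MM|Mm|mm
M/II-2 un I-1×I-2: MM|Mm
M/II-3 un I-1×I-2: MM|Mm
M/II-4 un ·: MM|Mm
M/III-1 ? II-4×II-3: MM|Mm|mm
⇒ M over [I-1,I-2,II-1,II-2,II-3,II-4,III-1]: 145 consistent
N/I-1 ? ·: Nn|nn
N/I-2 aff ·: nn
N/II-1 aff I-1×I-2: nn
N/II-2 aff I-1×I-2: nn
N/II-3 aff I-1×I-2: nn
N/II-4 un ·: NN|Nn
N/III-1 ? II-4×II-3: Nn|nn
⇒ N over [I-1,I-2,II-1,II-2,II-3,II-4,III-1]: 6 consistent
S/I-1 un ·: Ss
S/I-2 aff ·: ss
S/II-1 un I-1×I-2: Ss
S/II-2 aff I-1×I-2: ss
S/II-3 aff I-1×I-2: ss
S/II-4 un ·: SS|Ss
S/III-1 un II-4×II-3: Ss
⇒ S over [I-1,I-2,II-1,II-2,II-3,II-4,III-1]: 2 consistent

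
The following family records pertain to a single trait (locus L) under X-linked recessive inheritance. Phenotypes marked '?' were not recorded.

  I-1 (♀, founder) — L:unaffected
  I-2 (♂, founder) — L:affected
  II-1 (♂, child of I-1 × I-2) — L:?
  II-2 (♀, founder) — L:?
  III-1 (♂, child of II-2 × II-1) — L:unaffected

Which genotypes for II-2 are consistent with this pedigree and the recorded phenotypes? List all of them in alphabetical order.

L/I-1 un ·: X^LX^L|X^LX^l
L/I-2 aff ·: X^lY
L/II-1 ? I-1×I-2: X^LY|X^lY
L/II-2 ? ·: X^LX^L|X^LX^l
L/III-1 un II-2×II-1: X^LY
⇒ L over [I-1,I-2,II-1,II-2,III-1]: 6 consistent

II-2 ∈ {X^LX^L, X^LX^l}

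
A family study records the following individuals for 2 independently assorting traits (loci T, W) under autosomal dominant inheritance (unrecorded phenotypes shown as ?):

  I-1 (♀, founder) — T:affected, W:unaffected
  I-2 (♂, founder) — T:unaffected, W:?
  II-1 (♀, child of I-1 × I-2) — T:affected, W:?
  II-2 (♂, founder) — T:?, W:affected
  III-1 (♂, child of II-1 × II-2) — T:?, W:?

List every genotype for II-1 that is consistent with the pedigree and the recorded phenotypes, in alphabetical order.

II-1 ∈ {Tt Ww, Tt ww}

T/I-1 aff ·: Tt|TT
T/I-2 un ·: tt
T/II-1 aff I-1×I-2: Tt
T/II-2 ? ·: tt|Tt|TT
T/III-1 ? II-1×II-2: tt|Tt|TT
⇒ T over [I-1,I-2,II-1,II-2,III-1]: 14 consistent
W/I-1 un ·: ww
W/I-2 ? ·: ww|Ww|WW
W/II-1 ? I-1×I-2: ww|Ww
W/II-2 aff ·: Ww|WW
W/III-1 ? II-1×II-2: ww|Ww|WW
⇒ W over [I-1,I-2,II-1,II-2,III-1]: 16 consistent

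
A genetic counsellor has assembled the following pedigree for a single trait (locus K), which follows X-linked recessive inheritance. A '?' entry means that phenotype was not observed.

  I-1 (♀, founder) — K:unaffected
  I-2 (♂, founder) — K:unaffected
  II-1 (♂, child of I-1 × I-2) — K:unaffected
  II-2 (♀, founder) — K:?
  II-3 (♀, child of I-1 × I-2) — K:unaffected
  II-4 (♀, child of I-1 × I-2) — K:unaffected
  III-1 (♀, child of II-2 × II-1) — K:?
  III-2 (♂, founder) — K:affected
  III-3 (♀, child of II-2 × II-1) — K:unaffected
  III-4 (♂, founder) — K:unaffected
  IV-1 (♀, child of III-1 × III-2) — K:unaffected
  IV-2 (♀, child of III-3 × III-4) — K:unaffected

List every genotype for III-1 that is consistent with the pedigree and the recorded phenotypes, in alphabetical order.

K/I-1 un ·: X^KX^K|X^KX^k
K/I-2 un ·: X^KY
K/II-1 un I-1×I-2: X^KY
K/II-2 ? ·: X^KX^K|X^KX^k|X^kX^k
K/II-3 un I-1×I-2: X^KX^K|X^KX^k
K/II-4 un I-1×I-2: X^KX^K|X^KX^k
K/III-1 ? II-2×II-1: X^KX^K|X^KX^k
K/III-2 aff ·: X^kY
K/III-3 un II-2×II-1: X^KX^K|X^KX^k
K/III-4 un ·: X^KY
K/IV-1 un III-1×III-2: X^KX^k
K/IV-2 un III-3×III-4: X^KX^K|X^KX^k
⇒ K over [I-1,I-2,II-1,II-2,II-3,II-4,III-1,III-2,III-3,III-4,IV-1,IV-2]: 45 consistent

III-1 ∈ {X^KX^K, X^KX^k}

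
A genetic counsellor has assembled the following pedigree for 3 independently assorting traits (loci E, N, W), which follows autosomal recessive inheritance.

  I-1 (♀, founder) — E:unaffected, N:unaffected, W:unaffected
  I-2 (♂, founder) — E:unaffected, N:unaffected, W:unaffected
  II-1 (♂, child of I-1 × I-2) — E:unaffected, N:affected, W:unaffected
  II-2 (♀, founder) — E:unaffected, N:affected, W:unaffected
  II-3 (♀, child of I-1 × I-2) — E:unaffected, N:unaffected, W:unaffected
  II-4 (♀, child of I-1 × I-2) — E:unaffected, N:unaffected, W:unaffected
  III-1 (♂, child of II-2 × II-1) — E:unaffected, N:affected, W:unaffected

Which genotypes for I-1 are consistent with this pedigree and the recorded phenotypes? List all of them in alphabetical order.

I-1 ∈ {EE Nn WW, EE Nn Ww, Ee Nn WW, Ee Nn Ww}

E/I-1 un ·: EE|Ee
E/I-2 un ·: EE|Ee
E/II-1 un I-1×I-2: EE|Ee
E/II-2 un ·: EE|Ee
E/II-3 un I-1×I-2: EE|Ee
E/II-4 un I-1×I-2: EE|Ee
E/III-1 un II-2×II-1: EE|Ee
⇒ E over [I-1,I-2,II-1,II-2,II-3,II-4,III-1]: 87 consistent
N/I-1 un ·: Nn
N/I-2 un ·: Nn
N/II-1 aff I-1×I-2: nn
N/II-2 aff ·: nn
N/II-3 un I-1×I-2: NN|Nn
N/II-4 un I-1×I-2: NN|Nn
N/III-1 aff II-2×II-1: nn
⇒ N over [I-1,I-2,II-1,II-2,II-3,II-4,III-1]: 4 consistent
W/I-1 un ·: WW|Ww
W/I-2 un ·: WW|Ww
W/II-1 un I-1×I-2: WW|Ww
W/II-2 un ·: WW|Ww
W/II-3 un I-1×I-2: WW|Ww
W/II-4 un I-1×I-2: WW|Ww
W/III-1 un II-2×II-1: WW|Ww
⇒ W over [I-1,I-2,II-1,II-2,II-3,II-4,III-1]: 87 consistent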